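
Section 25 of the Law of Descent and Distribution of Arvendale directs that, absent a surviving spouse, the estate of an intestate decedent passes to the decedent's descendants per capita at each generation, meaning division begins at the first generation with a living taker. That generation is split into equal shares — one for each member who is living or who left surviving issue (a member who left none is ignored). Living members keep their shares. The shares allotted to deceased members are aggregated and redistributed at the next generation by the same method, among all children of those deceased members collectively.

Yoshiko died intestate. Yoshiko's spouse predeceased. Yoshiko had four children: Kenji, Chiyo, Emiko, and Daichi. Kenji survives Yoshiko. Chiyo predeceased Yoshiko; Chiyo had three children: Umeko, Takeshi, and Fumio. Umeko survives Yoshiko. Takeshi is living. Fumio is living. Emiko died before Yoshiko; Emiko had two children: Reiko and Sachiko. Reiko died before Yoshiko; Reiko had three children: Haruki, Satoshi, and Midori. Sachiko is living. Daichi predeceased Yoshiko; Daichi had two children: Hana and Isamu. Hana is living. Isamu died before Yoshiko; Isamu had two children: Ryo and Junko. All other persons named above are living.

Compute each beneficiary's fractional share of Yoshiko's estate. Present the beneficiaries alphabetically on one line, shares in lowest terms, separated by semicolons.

Fumio 3/28; Hana 3/28; Haruki 3/70; Junko 3/70; Kenji 1/4; Midori 3/70; Ryo 3/70; Sachiko 3/28; Satoshi 3/70; Takeshi 3/28; Umeko 3/28

There is no surviving spouse, so the entire estate passes to Yoshiko's descendants per capita at each generation.
At generation 1 (Kenji, Chiyo, Emiko, Daichi) there are 4 shares of (1)/4 = 1/4 each.
Living: Kenji — each takes 1/4.
Deceased: Chiyo, Emiko, and Daichi. Their combined 3/4 is pooled and carried to generation 2.
At generation 2 (Umeko, Takeshi, Fumio, Reiko, Sachiko, Hana, Isamu) there are 7 shares of (3/4)/7 = 3/28 each.
Living: Umeko, Takeshi, Fumio, Sachiko, and Hana — each takes 3/28.
Deceased: Reiko and Isamu. Their combined 3/14 is pooled and carried to generation 3.
At generation 3 (Haruki, Satoshi, Midori, Ryo, Junko) there are 5 shares of (3/14)/5 = 3/70 each.
Living: Haruki, Satoshi, Midori, Ryo, and Junko — each takes 3/70.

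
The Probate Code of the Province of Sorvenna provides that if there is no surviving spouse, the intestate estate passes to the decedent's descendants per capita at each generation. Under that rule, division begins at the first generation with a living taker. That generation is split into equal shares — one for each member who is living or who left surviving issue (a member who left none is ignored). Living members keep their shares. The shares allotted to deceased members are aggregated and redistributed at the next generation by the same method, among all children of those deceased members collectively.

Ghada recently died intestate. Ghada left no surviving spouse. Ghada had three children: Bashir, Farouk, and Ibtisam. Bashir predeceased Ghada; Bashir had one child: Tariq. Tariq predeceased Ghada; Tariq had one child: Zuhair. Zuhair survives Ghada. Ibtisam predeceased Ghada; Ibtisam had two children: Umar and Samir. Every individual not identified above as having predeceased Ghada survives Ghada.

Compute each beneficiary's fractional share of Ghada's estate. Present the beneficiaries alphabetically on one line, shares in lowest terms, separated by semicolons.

There is no surviving spouse, so the entire estate passes to Ghada's descendants per capita at each generation.
At generation 1 (Bashir, Farouk, Ibtisam) there are 3 shares of (1)/3 = 1/3 each.
Living: Farouk — each takes 1/3.
Deceased: Bashir and Ibtisam. Their combined 2/3 is pooled and carried to generation 2.
At generation 2 (Tariq, Umar, Samir) there are 3 shares of (2/3)/3 = 2/9 each.
Living: Umar and Samir — each takes 2/9.
Deceased: Tariq. That 2/9 share is carried to generation 3.
At generation 3 (Zuhair) there are 1 shares of (2/9)/1 = 2/9 each.
Living: Zuhair — each takes 2/9.

Farouk 1/3; Samir 2/9; Umar 2/9; Zuhair 2/9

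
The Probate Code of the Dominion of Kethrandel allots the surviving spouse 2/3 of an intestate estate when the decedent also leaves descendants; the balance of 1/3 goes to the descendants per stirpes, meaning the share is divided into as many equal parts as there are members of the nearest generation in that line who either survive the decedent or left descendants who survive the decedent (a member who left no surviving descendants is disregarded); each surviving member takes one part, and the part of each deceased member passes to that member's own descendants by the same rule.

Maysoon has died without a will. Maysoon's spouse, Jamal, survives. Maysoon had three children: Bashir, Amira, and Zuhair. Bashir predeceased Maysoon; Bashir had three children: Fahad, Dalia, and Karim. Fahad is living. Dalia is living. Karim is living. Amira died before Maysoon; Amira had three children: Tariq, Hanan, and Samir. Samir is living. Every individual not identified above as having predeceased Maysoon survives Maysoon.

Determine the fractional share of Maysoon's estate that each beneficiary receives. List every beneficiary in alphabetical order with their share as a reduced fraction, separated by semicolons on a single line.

Jamal, as surviving spouse, takes 2/3.
The remaining 1/3 passes to Maysoon's descendants per stirpes.
The 1/3 is divided into 3 equal shares of 1/9 among Bashir, Amira, Zuhair.
Bashir predeceased; the 1/9 allotted to Bashir's branch passes to Bashir's issue by representation.
The 1/9 is divided into 3 equal shares of 1/27 among Fahad, Dalia, Karim.
Fahad is living and takes 1/27.
Dalia is living and takes 1/27.
Karim is living and takes 1/27.
Amira predeceased; the 1/9 allotted to Amira's branch passes to Amira's issue by representation.
The 1/9 is divided into 3 equal shares of 1/27 among Tariq, Hanan, Samir.
Tariq is living and takes 1/27.
Hanan is living and takes 1/27.
Samir is living and takes 1/27.
Zuhair is living and takes 1/9.

Dalia 1/27; Fahad 1/27; Hanan 1/27; Jamal 2/3; Karim 1/27; Samir 1/27; Tariq 1/27; Zuhair 1/9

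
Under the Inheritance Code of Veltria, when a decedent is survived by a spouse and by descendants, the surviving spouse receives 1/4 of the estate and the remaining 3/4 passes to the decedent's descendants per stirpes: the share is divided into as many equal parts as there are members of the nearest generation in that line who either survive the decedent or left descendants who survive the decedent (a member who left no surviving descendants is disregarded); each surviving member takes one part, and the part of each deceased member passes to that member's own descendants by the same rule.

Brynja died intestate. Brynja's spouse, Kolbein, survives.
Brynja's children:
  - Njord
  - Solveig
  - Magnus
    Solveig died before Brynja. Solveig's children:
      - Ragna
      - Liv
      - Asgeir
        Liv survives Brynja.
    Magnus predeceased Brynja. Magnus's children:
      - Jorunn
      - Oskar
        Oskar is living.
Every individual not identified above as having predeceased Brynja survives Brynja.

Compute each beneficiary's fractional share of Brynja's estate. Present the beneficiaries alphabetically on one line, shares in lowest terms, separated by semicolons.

Kolbein, as surviving spouse, takes 1/4.
The remaining 3/4 passes to Brynja's descendants per stirpes.
The 3/4 is divided into 3 equal shares of 1/4 among Njord, Solveig, Magnus.
Njord is living and takes 1/4.
Solveig predeceased; the 1/4 allotted to Solveig's branch passes to Solveig's issue by representation.
The 1/4 is divided into 3 equal shares of 1/12 among Ragna, Liv, Asgeir.
Ragna is living and takes 1/12.
Liv is living and takes 1/12.
Asgeir is living and takes 1/12.
Magnus predeceased; the 1/4 allotted to Magnus's branch passes to Magnus's issue by representation.
The 1/4 is divided into 2 equal shares of 1/8 among Jorunn, Oskar.
Jorunn is living and takes 1/8.
Oskar is living and takes 1/8.

Asgeir 1/12; Jorunn 1/8; Kolbein 1/4; Liv 1/12; Njord 1/4; Oskar 1/8; Ragna 1/12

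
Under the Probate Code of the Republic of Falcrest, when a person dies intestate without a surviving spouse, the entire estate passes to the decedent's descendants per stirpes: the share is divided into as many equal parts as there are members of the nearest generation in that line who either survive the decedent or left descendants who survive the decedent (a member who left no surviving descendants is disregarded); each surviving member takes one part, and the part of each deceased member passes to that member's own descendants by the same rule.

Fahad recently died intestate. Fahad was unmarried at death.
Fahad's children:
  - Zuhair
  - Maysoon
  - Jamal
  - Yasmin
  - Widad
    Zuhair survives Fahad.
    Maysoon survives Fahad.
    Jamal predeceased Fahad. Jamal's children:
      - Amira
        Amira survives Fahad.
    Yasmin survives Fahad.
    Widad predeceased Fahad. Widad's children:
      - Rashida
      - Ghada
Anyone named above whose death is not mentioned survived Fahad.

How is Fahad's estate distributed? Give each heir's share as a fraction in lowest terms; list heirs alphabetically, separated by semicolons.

Amira 1/5; Ghada 1/10; Maysoon 1/5; Rashida 1/10; Yasmin 1/5; Zuhair 1/5

There is no surviving spouse, so the entire estate passes to Fahad's descendants per stirpes.
The estate is divided into 5 equal shares of 1/5 among Zuhair, Maysoon, Jamal, Yasmin, Widad.
Zuhair is living and takes 1/5.
Maysoon is living and takes 1/5.
Jamal predeceased; the 1/5 allotted to Jamal's branch passes to Jamal's issue by representation.
Amira is the sole taker at this level and receives the full 1/5.
Yasmin is living and takes 1/5.
Widad predeceased; the 1/5 allotted to Widad's branch passes to Widad's issue by representation.
The 1/5 is divided into 2 equal shares of 1/10 among Rashida, Ghada.
Rashida is living and takes 1/10.
Ghada is living and takes 1/10.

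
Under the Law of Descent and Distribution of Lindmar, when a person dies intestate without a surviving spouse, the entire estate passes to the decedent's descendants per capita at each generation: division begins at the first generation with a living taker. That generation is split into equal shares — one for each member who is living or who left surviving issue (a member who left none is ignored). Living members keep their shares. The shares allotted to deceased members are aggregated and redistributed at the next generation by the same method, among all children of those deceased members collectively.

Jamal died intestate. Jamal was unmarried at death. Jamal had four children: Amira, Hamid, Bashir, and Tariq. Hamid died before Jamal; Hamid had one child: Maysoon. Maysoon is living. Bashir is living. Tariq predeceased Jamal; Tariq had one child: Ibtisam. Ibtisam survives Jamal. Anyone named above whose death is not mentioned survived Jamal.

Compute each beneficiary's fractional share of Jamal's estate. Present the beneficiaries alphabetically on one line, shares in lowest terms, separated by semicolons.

There is no surviving spouse, so the entire estate passes to Jamal's descendants per capita at each generation.
At generation 1 (Amira, Hamid, Bashir, Tariq) there are 4 shares of (1)/4 = 1/4 each.
Living: Amira and Bashir — each takes 1/4.
Deceased: Hamid and Tariq. Their combined 1/2 is pooled and carried to generation 2.
At generation 2 (Maysoon, Ibtisam) there are 2 shares of (1/2)/2 = 1/4 each.
Living: Maysoon and Ibtisam — each takes 1/4.

Amira 1/4; Bashir 1/4; Ibtisam 1/4; Maysoon 1/4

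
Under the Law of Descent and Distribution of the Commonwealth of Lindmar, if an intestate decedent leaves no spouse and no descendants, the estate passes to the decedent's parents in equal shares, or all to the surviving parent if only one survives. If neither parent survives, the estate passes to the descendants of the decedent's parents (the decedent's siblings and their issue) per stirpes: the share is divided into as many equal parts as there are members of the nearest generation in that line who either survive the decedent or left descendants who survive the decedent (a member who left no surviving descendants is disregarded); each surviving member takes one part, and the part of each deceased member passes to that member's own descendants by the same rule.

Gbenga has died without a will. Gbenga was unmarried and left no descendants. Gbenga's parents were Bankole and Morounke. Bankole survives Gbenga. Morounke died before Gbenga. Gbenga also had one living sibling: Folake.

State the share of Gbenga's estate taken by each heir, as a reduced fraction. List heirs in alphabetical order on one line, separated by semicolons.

Bankole 1

Only one parent, Bankole, survives, so Bankole takes the entire estate. The siblings take nothing because a surviving parent has priority.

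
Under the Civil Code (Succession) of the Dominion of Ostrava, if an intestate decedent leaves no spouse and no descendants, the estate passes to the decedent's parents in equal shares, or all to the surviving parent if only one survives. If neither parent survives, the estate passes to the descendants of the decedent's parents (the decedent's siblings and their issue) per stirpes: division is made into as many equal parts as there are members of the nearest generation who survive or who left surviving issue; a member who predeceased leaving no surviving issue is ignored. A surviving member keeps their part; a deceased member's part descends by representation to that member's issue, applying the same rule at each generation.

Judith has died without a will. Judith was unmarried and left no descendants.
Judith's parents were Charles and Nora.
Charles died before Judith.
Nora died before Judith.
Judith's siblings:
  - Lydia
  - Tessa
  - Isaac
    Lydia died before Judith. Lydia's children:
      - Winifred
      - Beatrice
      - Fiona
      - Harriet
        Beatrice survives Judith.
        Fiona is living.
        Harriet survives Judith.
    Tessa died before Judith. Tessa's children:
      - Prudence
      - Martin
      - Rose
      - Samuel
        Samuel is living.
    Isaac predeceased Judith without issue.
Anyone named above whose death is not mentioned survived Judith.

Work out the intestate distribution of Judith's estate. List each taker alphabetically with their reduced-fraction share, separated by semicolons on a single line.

Neither parent survives and there are no descendants, so the estate passes to Judith's siblings and their issue per stirpes.
Isaac left no surviving issue, so that branch lapses and is disregarded.
The estate is divided into 2 equal shares of 1/2 among Lydia, Tessa.
Lydia predeceased; the 1/2 allotted to Lydia's branch passes to Lydia's issue by representation.
The 1/2 is divided into 4 equal shares of 1/8 among Winifred, Beatrice, Fiona, Harriet.
Winifred is living and takes 1/8.
Beatrice is living and takes 1/8.
Fiona is living and takes 1/8.
Harriet is living and takes 1/8.
Tessa predeceased; the 1/2 allotted to Tessa's branch passes to Tessa's issue by representation.
The 1/2 is divided into 4 equal shares of 1/8 among Prudence, Martin, Rose, Samuel.
Prudence is living and takes 1/8.
Martin is living and takes 1/8.
Rose is living and takes 1/8.
Samuel is living and takes 1/8.

Beatrice 1/8; Fiona 1/8; Harriet 1/8; Martin 1/8; Prudence 1/8; Rose 1/8; Samuel 1/8; Winifred 1/8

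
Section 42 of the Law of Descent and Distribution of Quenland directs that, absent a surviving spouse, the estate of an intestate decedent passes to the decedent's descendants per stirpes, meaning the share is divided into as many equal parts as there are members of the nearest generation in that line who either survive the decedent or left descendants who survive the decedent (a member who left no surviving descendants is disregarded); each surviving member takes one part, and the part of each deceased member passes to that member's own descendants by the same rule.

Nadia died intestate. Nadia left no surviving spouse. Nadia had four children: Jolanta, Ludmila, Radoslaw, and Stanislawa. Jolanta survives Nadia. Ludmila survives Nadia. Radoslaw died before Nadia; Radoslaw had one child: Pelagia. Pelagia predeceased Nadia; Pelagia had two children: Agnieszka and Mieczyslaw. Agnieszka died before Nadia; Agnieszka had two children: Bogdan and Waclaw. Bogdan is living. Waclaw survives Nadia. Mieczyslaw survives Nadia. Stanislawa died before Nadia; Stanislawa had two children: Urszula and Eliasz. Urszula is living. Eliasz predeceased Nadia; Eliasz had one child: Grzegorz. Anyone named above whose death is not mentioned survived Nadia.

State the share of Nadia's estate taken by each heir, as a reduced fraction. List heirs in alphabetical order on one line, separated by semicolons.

There is no surviving spouse, so the entire estate passes to Nadia's descendants per stirpes.
The estate is divided into 4 equal shares of 1/4 among Jolanta, Ludmila, Radoslaw, Stanislawa.
Jolanta is living and takes 1/4.
Ludmila is living and takes 1/4.
Radoslaw predeceased; the 1/4 allotted to Radoslaw's branch passes to Radoslaw's issue by representation.
Pelagia's line is the sole branch at this level, so the full 1/4 passes to Pelagia's issue by representation.
The 1/4 is divided into 2 equal shares of 1/8 among Agnieszka, Mieczyslaw.
Agnieszka predeceased; the 1/8 allotted to Agnieszka's branch passes to Agnieszka's issue by representation.
The 1/8 is divided into 2 equal shares of 1/16 among Bogdan, Waclaw.
Bogdan is living and takes 1/16.
Waclaw is living and takes 1/16.
Mieczyslaw is living and takes 1/8.
Stanislawa predeceased; the 1/4 allotted to Stanislawa's branch passes to Stanislawa's issue by representation.
The 1/4 is divided into 2 equal shares of 1/8 among Urszula, Eliasz.
Urszula is living and takes 1/8.
Eliasz predeceased; the 1/8 allotted to Eliasz's branch passes to Eliasz's issue by representation.
Grzegorz is the sole taker at this level and receives the full 1/8.

Bogdan 1/16; Grzegorz 1/8; Jolanta 1/4; Ludmila 1/4; Mieczyslaw 1/8; Urszula 1/8; Waclaw 1/16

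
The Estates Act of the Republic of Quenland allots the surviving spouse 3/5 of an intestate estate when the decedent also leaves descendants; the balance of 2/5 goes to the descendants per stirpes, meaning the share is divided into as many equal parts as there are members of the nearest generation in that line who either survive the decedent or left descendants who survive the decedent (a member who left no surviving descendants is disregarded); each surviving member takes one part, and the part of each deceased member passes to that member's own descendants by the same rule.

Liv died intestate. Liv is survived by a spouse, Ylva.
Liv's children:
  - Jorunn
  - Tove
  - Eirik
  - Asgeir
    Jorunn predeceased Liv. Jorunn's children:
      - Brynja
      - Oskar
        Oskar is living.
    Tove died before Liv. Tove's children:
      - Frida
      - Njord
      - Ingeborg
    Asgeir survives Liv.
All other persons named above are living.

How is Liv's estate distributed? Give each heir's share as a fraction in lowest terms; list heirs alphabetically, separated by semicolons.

Asgeir 1/10; Brynja 1/20; Eirik 1/10; Frida 1/30; Ingeborg 1/30; Njord 1/30; Oskar 1/20; Ylva 3/5

Ylva, as surviving spouse, takes 3/5.
The remaining 2/5 passes to Liv's descendants per stirpes.
The 2/5 is divided into 4 equal shares of 1/10 among Jorunn, Tove, Eirik, Asgeir.
Jorunn predeceased; the 1/10 allotted to Jorunn's branch passes to Jorunn's issue by representation.
The 1/10 is divided into 2 equal shares of 1/20 among Brynja, Oskar.
Brynja is living and takes 1/20.
Oskar is living and takes 1/20.
Tove predeceased; the 1/10 allotted to Tove's branch passes to Tove's issue by representation.
The 1/10 is divided into 3 equal shares of 1/30 among Frida, Njord, Ingeborg.
Frida is living and takes 1/30.
Njord is living and takes 1/30.
Ingeborg is living and takes 1/30.
Eirik is living and takes 1/10.
Asgeir is living and takes 1/10.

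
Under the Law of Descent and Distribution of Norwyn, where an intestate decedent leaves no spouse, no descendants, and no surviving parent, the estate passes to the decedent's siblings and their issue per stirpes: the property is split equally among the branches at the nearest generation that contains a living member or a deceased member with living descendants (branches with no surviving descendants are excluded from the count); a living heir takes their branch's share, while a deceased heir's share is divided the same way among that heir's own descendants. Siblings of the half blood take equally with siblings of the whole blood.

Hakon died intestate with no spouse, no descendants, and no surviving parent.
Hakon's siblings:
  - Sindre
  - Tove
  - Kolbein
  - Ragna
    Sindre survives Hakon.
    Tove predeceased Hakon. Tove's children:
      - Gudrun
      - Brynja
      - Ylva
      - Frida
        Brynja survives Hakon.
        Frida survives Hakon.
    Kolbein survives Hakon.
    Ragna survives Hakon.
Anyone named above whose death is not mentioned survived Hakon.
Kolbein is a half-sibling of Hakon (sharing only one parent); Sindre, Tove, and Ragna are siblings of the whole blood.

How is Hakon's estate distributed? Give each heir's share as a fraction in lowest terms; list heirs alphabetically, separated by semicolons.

No spouse, descendants, or parent survives, so the estate passes to Hakon's siblings per stirpes.
Half-blood and whole-blood siblings take equally under the stated rule.
The estate is divided into 4 equal shares of 1/4 among Sindre, Tove, Kolbein, Ragna.
Sindre is living and takes 1/4.
Tove predeceased; the 1/4 allotted to Tove's branch passes to Tove's issue by representation.
The 1/4 is divided into 4 equal shares of 1/16 among Gudrun, Brynja, Ylva, Frida.
Gudrun is living and takes 1/16.
Brynja is living and takes 1/16.
Ylva is living and takes 1/16.
Frida is living and takes 1/16.
Kolbein is living and takes 1/4.
Ragna is living and takes 1/4.

Brynja 1/16; Frida 1/16; Gudrun 1/16; Kolbein 1/4; Ragna 1/4; Sindre 1/4; Ylva 1/16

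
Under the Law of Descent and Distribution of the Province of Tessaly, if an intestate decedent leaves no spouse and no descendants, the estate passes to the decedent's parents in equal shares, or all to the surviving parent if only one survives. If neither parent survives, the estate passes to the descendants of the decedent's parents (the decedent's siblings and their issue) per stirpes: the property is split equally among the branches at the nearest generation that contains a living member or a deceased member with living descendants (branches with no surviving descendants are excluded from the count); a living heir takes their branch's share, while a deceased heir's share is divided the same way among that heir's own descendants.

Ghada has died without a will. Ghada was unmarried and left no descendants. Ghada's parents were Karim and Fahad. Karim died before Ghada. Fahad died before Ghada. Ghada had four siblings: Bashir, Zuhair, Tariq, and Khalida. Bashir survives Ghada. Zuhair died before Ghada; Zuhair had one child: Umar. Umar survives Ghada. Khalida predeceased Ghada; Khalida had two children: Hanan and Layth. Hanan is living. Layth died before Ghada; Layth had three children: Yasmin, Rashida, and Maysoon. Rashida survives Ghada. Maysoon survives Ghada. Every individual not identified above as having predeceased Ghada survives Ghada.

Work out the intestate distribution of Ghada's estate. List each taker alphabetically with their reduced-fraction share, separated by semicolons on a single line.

Neither parent survives and there are no descendants, so the estate passes to Ghada's siblings and their issue per stirpes.
The estate is divided into 4 equal shares of 1/4 among Bashir, Zuhair, Tariq, Khalida.
Bashir is living and takes 1/4.
Zuhair predeceased; the 1/4 allotted to Zuhair's branch passes to Zuhair's issue by representation.
Umar is the sole taker at this level and receives the full 1/4.
Tariq is living and takes 1/4.
Khalida predeceased; the 1/4 allotted to Khalida's branch passes to Khalida's issue by representation.
The 1/4 is divided into 2 equal shares of 1/8 among Hanan, Layth.
Hanan is living and takes 1/8.
Layth predeceased; the 1/8 allotted to Layth's branch passes to Layth's issue by representation.
The 1/8 is divided into 3 equal shares of 1/24 among Yasmin, Rashida, Maysoon.
Yasmin is living and takes 1/24.
Rashida is living and takes 1/24.
Maysoon is living and takes 1/24.

Bashir 1/4; Hanan 1/8; Maysoon 1/24; Rashida 1/24; Tariq 1/4; Umar 1/4; Yasmin 1/24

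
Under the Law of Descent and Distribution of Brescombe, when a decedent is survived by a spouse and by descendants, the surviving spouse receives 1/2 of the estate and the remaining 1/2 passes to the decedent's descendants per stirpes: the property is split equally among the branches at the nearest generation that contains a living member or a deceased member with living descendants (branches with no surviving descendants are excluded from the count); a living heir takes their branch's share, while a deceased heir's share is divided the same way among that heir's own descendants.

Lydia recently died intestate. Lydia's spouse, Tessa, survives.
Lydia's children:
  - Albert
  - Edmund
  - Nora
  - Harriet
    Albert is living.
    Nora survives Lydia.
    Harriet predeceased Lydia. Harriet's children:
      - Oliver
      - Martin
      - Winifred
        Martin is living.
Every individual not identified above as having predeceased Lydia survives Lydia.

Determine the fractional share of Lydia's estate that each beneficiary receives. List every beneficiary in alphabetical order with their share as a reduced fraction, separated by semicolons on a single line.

Albert 1/8; Edmund 1/8; Martin 1/24; Nora 1/8; Oliver 1/24; Tessa 1/2; Winifred 1/24

Tessa, as surviving spouse, takes 1/2.
The remaining 1/2 passes to Lydia's descendants per stirpes.
The 1/2 is divided into 4 equal shares of 1/8 among Albert, Edmund, Nora, Harriet.
Albert is living and takes 1/8.
Edmund is living and takes 1/8.
Nora is living and takes 1/8.
Harriet predeceased; the 1/8 allotted to Harriet's branch passes to Harriet's issue by representation.
The 1/8 is divided into 3 equal shares of 1/24 among Oliver, Martin, Winifred.
Oliver is living and takes 1/24.
Martin is living and takes 1/24.
Winifred is living and takes 1/24.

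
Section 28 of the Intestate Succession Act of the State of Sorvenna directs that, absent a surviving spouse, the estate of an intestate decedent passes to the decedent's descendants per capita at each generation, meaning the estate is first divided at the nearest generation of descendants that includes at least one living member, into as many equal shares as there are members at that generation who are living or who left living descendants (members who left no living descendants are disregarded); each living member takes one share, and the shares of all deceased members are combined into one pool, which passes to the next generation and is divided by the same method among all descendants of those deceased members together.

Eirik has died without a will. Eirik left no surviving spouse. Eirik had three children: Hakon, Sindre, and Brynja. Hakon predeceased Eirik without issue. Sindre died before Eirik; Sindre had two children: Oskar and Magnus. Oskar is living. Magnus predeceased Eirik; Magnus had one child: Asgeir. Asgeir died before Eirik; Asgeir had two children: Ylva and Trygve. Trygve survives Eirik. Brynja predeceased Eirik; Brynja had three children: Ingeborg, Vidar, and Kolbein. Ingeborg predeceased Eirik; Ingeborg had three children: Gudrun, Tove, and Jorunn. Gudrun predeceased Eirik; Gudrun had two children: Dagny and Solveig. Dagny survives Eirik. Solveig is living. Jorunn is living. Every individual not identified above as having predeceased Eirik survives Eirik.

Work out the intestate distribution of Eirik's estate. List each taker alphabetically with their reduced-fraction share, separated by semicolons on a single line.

There is no surviving spouse, so the entire estate passes to Eirik's descendants per capita at each generation.
No one at generation 1 (Sindre, Brynja) is living; moving to the next generation.
At generation 2 (Oskar, Magnus, Ingeborg, Vidar, Kolbein) there are 5 shares of (1)/5 = 1/5 each.
Living: Oskar, Vidar, and Kolbein — each takes 1/5.
Deceased: Magnus and Ingeborg. Their combined 2/5 is pooled and carried to generation 3.
At generation 3 (Asgeir, Gudrun, Tove, Jorunn) there are 4 shares of (2/5)/4 = 1/10 each.
Living: Tove and Jorunn — each takes 1/10.
Deceased: Asgeir and Gudrun. Their combined 1/5 is pooled and carried to generation 4.
At generation 4 (Ylva, Trygve, Dagny, Solveig) there are 4 shares of (1/5)/4 = 1/20 each.
Living: Ylva, Trygve, Dagny, and Solveig — each takes 1/20.

Dagny 1/20; Jorunn 1/10; Kolbein 1/5; Oskar 1/5; Solveig 1/20; Tove 1/10; Trygve 1/20; Vidar 1/5; Ylva 1/20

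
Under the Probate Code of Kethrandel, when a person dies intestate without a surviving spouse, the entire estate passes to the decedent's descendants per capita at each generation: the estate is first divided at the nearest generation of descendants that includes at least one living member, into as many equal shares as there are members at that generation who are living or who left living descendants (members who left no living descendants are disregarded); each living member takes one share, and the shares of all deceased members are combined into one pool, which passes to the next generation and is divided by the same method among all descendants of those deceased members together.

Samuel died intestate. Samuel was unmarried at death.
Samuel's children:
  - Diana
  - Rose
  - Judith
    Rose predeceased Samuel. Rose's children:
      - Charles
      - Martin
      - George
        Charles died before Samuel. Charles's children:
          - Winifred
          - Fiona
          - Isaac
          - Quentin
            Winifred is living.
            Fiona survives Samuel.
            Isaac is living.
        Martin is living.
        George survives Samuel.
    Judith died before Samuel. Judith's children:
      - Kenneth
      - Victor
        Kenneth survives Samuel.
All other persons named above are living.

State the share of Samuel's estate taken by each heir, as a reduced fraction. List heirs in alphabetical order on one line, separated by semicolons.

There is no surviving spouse, so the entire estate passes to Samuel's descendants per capita at each generation.
At generation 1 (Diana, Rose, Judith) there are 3 shares of (1)/3 = 1/3 each.
Living: Diana — each takes 1/3.
Deceased: Rose and Judith. Their combined 2/3 is pooled and carried to generation 2.
At generation 2 (Charles, Martin, George, Kenneth, Victor) there are 5 shares of (2/3)/5 = 2/15 each.
Living: Martin, George, Kenneth, and Victor — each takes 2/15.
Deceased: Charles. That 2/15 share is carried to generation 3.
At generation 3 (Winifred, Fiona, Isaac, Quentin) there are 4 shares of (2/15)/4 = 1/30 each.
Living: Winifred, Fiona, Isaac, and Quentin — each takes 1/30.

Diana 1/3; Fiona 1/30; George 2/15; Isaac 1/30; Kenneth 2/15; Martin 2/15; Quentin 1/30; Victor 2/15; Winifred 1/30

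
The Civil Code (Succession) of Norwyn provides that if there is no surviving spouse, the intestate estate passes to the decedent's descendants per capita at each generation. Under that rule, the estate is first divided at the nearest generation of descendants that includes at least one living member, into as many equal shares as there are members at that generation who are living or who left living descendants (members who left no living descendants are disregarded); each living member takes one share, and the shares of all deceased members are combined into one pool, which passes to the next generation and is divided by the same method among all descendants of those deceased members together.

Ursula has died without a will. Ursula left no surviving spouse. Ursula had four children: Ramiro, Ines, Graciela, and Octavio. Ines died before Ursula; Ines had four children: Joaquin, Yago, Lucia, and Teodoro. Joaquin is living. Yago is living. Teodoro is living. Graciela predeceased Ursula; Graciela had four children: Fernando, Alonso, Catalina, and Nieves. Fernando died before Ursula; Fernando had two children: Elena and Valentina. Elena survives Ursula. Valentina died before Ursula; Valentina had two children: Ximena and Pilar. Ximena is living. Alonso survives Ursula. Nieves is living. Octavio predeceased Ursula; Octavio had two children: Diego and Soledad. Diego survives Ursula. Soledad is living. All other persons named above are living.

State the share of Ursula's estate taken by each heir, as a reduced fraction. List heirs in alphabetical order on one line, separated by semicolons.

There is no surviving spouse, so the entire estate passes to Ursula's descendants per capita at each generation.
At generation 1 (Ramiro, Ines, Graciela, Octavio) there are 4 shares of (1)/4 = 1/4 each.
Living: Ramiro — each takes 1/4.
Deceased: Ines, Graciela, and Octavio. Their combined 3/4 is pooled and carried to generation 2.
At generation 2 (Joaquin, Yago, Lucia, Teodoro, Fernando, Alonso, Catalina, Nieves, Diego, Soledad) there are 10 shares of (3/4)/10 = 3/40 each.
Living: Joaquin, Yago, Lucia, Teodoro, Alonso, Catalina, Nieves, Diego, and Soledad — each takes 3/40.
Deceased: Fernando. That 3/40 share is carried to generation 3.
At generation 3 (Elena, Valentina) there are 2 shares of (3/40)/2 = 3/80 each.
Living: Elena — each takes 3/80.
Deceased: Valentina. That 3/80 share is carried to generation 4.
At generation 4 (Ximena, Pilar) there are 2 shares of (3/80)/2 = 3/160 each.
Living: Ximena and Pilar — each takes 3/160.

Alonso 3/40; Catalina 3/40; Diego 3/40; Elena 3/80; Joaquin 3/40; Lucia 3/40; Nieves 3/40; Pilar 3/160; Ramiro 1/4; Soledad 3/40; Teodoro 3/40; Ximena 3/160; Yago 3/40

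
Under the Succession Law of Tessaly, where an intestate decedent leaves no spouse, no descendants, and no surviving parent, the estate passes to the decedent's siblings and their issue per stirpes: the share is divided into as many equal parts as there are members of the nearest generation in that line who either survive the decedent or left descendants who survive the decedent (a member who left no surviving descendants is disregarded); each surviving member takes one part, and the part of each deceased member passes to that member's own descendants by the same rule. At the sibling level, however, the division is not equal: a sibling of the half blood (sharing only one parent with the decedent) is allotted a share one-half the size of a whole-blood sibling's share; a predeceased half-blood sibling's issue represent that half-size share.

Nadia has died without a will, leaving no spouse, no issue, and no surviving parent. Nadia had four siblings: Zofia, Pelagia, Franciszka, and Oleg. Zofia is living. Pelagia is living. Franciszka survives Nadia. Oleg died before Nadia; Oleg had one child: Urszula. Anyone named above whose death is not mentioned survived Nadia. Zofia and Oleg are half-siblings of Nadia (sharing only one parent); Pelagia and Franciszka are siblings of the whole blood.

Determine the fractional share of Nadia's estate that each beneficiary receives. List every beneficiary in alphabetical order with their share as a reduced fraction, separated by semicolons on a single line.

No spouse, descendants, or parent survives, so the estate passes to Nadia's siblings per stirpes.
Half-blood siblings count for one-half the weight of whole-blood siblings at the initial division.
Dividing 1 in proportion to weights (total weight 3): Zofia (weight 1/2) → 1/6; Pelagia (weight 1) → 1/3; Franciszka (weight 1) → 1/3; Oleg (weight 1/2) → 1/6.
Zofia is living and takes 1/6.
Pelagia is living and takes 1/3.
Franciszka is living and takes 1/3.
Oleg predeceased; the 1/6 allotted to Oleg's branch passes to Oleg's issue by representation.
Urszula is the sole taker at this level and receives the full 1/6.

Franciszka 1/3; Pelagia 1/3; Urszula 1/6; Zofia 1/6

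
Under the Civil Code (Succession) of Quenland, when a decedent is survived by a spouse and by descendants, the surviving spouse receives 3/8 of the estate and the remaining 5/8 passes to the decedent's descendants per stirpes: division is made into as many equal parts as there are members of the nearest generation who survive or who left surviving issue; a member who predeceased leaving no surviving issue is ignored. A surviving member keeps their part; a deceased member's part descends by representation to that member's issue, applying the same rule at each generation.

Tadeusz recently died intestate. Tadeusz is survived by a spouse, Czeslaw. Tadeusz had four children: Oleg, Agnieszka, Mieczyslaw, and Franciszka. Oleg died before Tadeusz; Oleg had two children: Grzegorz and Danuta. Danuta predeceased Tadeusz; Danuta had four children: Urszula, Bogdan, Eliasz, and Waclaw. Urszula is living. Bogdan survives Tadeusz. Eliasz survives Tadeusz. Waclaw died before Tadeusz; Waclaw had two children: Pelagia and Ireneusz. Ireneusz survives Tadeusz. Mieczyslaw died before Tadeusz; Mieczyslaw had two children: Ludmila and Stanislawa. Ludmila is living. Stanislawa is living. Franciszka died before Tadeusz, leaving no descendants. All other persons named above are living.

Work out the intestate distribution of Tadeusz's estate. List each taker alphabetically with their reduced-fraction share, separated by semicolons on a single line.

Czeslaw, as surviving spouse, takes 3/8.
The remaining 5/8 passes to Tadeusz's descendants per stirpes.
Franciszka left no surviving issue, so that branch lapses and is disregarded.
The 5/8 is divided into 3 equal shares of 5/24 among Oleg, Agnieszka, Mieczyslaw.
Oleg predeceased; the 5/24 allotted to Oleg's branch passes to Oleg's issue by representation.
The 5/24 is divided into 2 equal shares of 5/48 among Grzegorz, Danuta.
Grzegorz is living and takes 5/48.
Danuta predeceased; the 5/48 allotted to Danuta's branch passes to Danuta's issue by representation.
The 5/48 is divided into 4 equal shares of 5/192 among Urszula, Bogdan, Eliasz, Waclaw.
Urszula is living and takes 5/192.
Bogdan is living and takes 5/192.
Eliasz is living and takes 5/192.
Waclaw predeceased; the 5/192 allotted to Waclaw's branch passes to Waclaw's issue by representation.
The 5/192 is divided into 2 equal shares of 5/384 among Pelagia, Ireneusz.
Pelagia is living and takes 5/384.
Ireneusz is living and takes 5/384.
Agnieszka is living and takes 5/24.
Mieczyslaw predeceased; the 5/24 allotted to Mieczyslaw's branch passes to Mieczyslaw's issue by representation.
The 5/24 is divided into 2 equal shares of 5/48 among Ludmila, Stanislawa.
Ludmila is living and takes 5/48.
Stanislawa is living and takes 5/48.

Agnieszka 5/24; Bogdan 5/192; Czeslaw 3/8; Eliasz 5/192; Grzegorz 5/48; Ireneusz 5/384; Ludmila 5/48; Pelagia 5/384; Stanislawa 5/48; Urszula 5/192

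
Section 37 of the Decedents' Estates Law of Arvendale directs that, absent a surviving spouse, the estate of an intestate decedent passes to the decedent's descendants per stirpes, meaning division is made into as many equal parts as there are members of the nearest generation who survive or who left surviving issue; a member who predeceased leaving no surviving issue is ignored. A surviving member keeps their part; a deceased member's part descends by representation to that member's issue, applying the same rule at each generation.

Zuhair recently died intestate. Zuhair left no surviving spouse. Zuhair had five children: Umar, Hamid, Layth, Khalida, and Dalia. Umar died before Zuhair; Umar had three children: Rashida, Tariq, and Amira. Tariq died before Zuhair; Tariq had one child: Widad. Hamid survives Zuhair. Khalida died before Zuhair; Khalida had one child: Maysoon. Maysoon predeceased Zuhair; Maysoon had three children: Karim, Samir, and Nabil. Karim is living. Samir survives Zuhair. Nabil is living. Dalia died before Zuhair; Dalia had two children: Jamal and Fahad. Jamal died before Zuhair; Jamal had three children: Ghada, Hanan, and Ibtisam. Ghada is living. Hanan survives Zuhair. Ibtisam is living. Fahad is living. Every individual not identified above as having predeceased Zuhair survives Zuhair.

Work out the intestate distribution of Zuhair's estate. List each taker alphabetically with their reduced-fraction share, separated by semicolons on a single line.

There is no surviving spouse, so the entire estate passes to Zuhair's descendants per stirpes.
The estate is divided into 5 equal shares of 1/5 among Umar, Hamid, Layth, Khalida, Dalia.
Umar predeceased; the 1/5 allotted to Umar's branch passes to Umar's issue by representation.
The 1/5 is divided into 3 equal shares of 1/15 among Rashida, Tariq, Amira.
Rashida is living and takes 1/15.
Tariq predeceased; the 1/15 allotted to Tariq's branch passes to Tariq's issue by representation.
Widad is the sole taker at this level and receives the full 1/15.
Amira is living and takes 1/15.
Hamid is living and takes 1/5.
Layth is living and takes 1/5.
Khalida predeceased; the 1/5 allotted to Khalida's branch passes to Khalida's issue by representation.
Maysoon's line is the sole branch at this level, so the full 1/5 passes to Maysoon's issue by representation.
The 1/5 is divided into 3 equal shares of 1/15 among Karim, Samir, Nabil.
Karim is living and takes 1/15.
Samir is living and takes 1/15.
Nabil is living and takes 1/15.
Dalia predeceased; the 1/5 allotted to Dalia's branch passes to Dalia's issue by representation.
The 1/5 is divided into 2 equal shares of 1/10 among Jamal, Fahad.
Jamal predeceased; the 1/10 allotted to Jamal's branch passes to Jamal's issue by representation.
The 1/10 is divided into 3 equal shares of 1/30 among Ghada, Hanan, Ibtisam.
Ghada is living and takes 1/30.
Hanan is living and takes 1/30.
Ibtisam is living and takes 1/30.
Fahad is living and takes 1/10.

Amira 1/15; Fahad 1/10; Ghada 1/30; Hamid 1/5; Hanan 1/30; Ibtisam 1/30; Karim 1/15; Layth 1/5; Nabil 1/15; Rashida 1/15; Samir 1/15; Widad 1/15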